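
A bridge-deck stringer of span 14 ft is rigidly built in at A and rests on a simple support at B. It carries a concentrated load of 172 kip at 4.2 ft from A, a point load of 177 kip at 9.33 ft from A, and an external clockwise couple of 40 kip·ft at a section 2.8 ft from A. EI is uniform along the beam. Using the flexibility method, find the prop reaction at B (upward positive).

Take the reaction at B as the redundant and release it; the primary structure is a cantilever fixed at A.
Downward deflection at the released point B due to the loads:
  point load 172 at a = 4.2: Pa²(3L − a)/(6EI) = 19115/EI
  point load 177 at a = 9.33: Pa²(3L − a)/(6EI) = 83895/EI
  clockwise couple 40 at a = 2.8: M₀a(2L − a)/(2EI) = 1411/EI
  δ_0 = 104421/EI
Flexibility coefficient — unit upward force at B: δ_{BB} = L³/(3EI) = 914.7/EI.
Compatibility at B: δ_0 − R_B·δ_{BB} = 0, so R_B = 104421/914.7 = 114.2 kip.

R_B = 114.2 kip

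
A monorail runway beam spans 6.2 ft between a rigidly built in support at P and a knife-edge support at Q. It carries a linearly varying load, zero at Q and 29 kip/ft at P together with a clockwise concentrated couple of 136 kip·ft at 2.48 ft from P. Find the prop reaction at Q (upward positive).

R_Q = 39.04 kip

Choose R_Q as the redundant. The primary structure is the cantilever fixed at P.
Deflection at Q on the released cantilever, summing each load's contribution:
  triangular load, peak 29 at the fixed end: w₀L⁴/(30EI) = 1428/EI
  clockwise couple 136 at a = 2.48: M₀a(2L − a)/(2EI) = 1673/EI
  δ_0 = 3101/EI
Flexibility coefficient — unit upward force at Q: δ_{QQ} = L³/(3EI) = 79.44/EI.
Compatibility at Q: δ_0 − R_Q·δ_{QQ} = 0, so R_Q = 3101/79.44 = 39.04 kip.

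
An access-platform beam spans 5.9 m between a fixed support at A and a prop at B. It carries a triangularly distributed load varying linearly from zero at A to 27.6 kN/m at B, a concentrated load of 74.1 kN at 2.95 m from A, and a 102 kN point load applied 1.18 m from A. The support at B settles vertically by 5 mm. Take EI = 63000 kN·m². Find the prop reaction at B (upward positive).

Release the roller at B. Primary structure: cantilever fixed at A.
Primary-structure tip deflection at B by superposition:
  triangular load, peak 27.6 at the free end: 11w₀L⁴/(120EI) = 3066/EI
  point load 74.1 at a = 2.95: Pa²(3L − a)/(6EI) = 1585/EI
  point load 102 at a = 1.18: Pa²(3L − a)/(6EI) = 391/EI
  δ_0 = 5042/EI
Tip deflection under a unit load at B: L³/(3EI) = 68.46/EI.
With EI = 63000 kN·m²: δ_0 = 0.080032 m and δ_{BB} = 0.001087 m/kN.
Compatibility — the beam at B must follow the support down by 0.005 m: δ_0 − R_B·δ_{BB} = 0.005, so R_B = (0.080032 − 0.005)/0.001087 = 69.05 kN.

R_B = 69.05 kN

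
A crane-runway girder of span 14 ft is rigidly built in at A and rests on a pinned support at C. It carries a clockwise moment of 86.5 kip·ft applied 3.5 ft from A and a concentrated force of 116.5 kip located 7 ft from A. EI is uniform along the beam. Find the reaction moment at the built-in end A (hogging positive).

Remove the prop at C; the released (primary) structure is a cantilever built in at A.
Downward deflection at the released point C due to the loads:
  clockwise couple 86.5 at a = 3.5: M₀a(2L − a)/(2EI) = 3709/EI
  point load 116.5 at a = 7: Pa²(3L − a)/(6EI) = 33300/EI
  δ_0 = 37008/EI
Flexibility coefficient — unit upward force at C: δ_{CC} = L³/(3EI) = 914.7/EI.
The prop prevents deflection at C: R_C = δ_0/δ_{CC} = 37008/914.7 = 40.46 kip.
Moment equilibrium about A: M_A = Σ(load moments about A) − R_C·L = 902 − 40.46×14 = 335.5 kip·ft.

M_A = 335.5 kip·ft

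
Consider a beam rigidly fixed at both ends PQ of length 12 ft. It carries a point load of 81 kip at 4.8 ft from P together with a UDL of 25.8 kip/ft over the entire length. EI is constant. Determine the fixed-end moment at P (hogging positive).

Take the two fixed-end moments M_P, M_Q as redundants; the released structure is the simple span PQ.
Simple-span end rotations at P and Q under the given loads:
  at P: point load 81 at a = 4.8: Pab(L + b)/(6LEI) = 746.5/EI
  at Q: point load 81 at a = 4.8: Pab(L + a)/(6LEI) = 653.2/EI
  at P: UDL 25.8: wL³/(24EI) = 1858/EI
  at Q: UDL 25.8: wL³/(24EI) = 1858/EI
  θ_P0 = 2604/EI,  θ_Q0 = 2511/EI
Flexibility coefficients: a unit moment at one end gives L/(3EI) there and L/(6EI) at the far end, so f₁₁ = f₂₂ = 4/EI and f₁₂ = f₂₁ = 2/EI.
Compatibility — zero rotation at each built-in end:
  4 M_P + 2 M_Q = 2604
  2 M_P + 4 M_Q = 2511
Solving the pair gives M_P = 449.6 kip·ft and M_Q = 402.9 kip·ft (hogging).

M_P = 449.6 kip·ft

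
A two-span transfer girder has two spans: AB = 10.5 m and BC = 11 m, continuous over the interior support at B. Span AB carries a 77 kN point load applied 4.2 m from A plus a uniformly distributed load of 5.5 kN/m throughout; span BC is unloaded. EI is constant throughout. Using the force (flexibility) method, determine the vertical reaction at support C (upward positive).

R_C = -9.396 kN

Take M_B as the redundant. Released structure: two simple spans AB and BC with a hinge at B.
End slopes at the hinge B, treating each span as simply supported:
  span AB: point load 77 at a = 4.2: Pab(L + a)/(6LEI) = 475.4/EI
  span AB: UDL 5.5: wL³/(24EI) = 265.3/EI
  relative rotation θ_0 = (740.7 + 0)/EI = 740.7/EI
A unit hogging moment at B produces rotation L₁/(3EI) + L₂/(3EI) = 7.167/EI.
Compatibility: M_B·(L₁+L₂)/(3EI) = θ_0, giving M_B = 103.4 kN·m (hogging).
Span BC, ΣM about C: R_B^{BC}·11 = 0 + 103.4, so R_B^{BC} = 9.396 kN and R_C = 0 − 9.396 = -9.396 kN.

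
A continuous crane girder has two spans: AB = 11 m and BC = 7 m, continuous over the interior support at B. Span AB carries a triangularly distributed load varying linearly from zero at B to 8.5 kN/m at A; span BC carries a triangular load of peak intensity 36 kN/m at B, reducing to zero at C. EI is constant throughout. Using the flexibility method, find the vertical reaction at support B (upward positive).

Release continuity at B by inserting a hinge; the redundant is the internal moment M_B. The primary structure is two simply-supported spans AB and BC.
Rotations at B on the released spans (each span's end-slope, ×1/EI):
  span AB: triangular load, peak 8.5: 7w₀L³/(360EI) = 220/EI
  span BC: triangular load, peak 36: w₀L³/(45EI) = 274.4/EI
  relative rotation θ_0 = (220 + 274.4)/EI = 494.4/EI
A unit hogging moment at B produces rotation L₁/(3EI) + L₂/(3EI) = 6/EI.
Compatibility: M_B·(L₁+L₂)/(3EI) = θ_0, giving M_B = 82.4 kN·m (hogging).
Span AB, ΣM about A with M_B applied at B: R_B^{AB}·11 = 171.4 + 82.4, so R_B^{AB} = 23.07 kN and R_A = 46.75 − 23.07 = 23.68 kN.
Span BC, ΣM about C: R_B^{BC}·7 = 588 + 82.4, so R_B^{BC} = 95.77 kN and R_C = 126 − 95.77 = 30.23 kN.
R_B = 23.07 + 95.77 = 118.8 kN.

R_B = 118.8 kN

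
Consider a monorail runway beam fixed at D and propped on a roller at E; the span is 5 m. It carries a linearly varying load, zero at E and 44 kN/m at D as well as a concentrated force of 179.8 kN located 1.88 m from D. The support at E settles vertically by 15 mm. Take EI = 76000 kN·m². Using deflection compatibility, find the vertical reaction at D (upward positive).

R_D = 261.8 kN

Take the reaction at E as the redundant and release it; the primary structure is a cantilever fixed at D.
Primary-structure tip deflection at E by superposition:
  triangular load, peak 44 at the fixed end: w₀L⁴/(30EI) = 916.7/EI
  point load 179.8 at a = 1.88: Pa²(3L − a)/(6EI) = 1390/EI
  δ_0 = 2306/EI
Flexibility coefficient — unit upward force at E: δ_{EE} = L³/(3EI) = 41.67/EI.
With EI = 76000 kN·m²: δ_0 = 0.030346 m and δ_{EE} = 0.000548 m/kN.
Compatibility — the beam at E must follow the support down by 0.015 m: δ_0 − R_E·δ_{EE} = 0.015, so R_E = (0.030346 − 0.015)/0.000548 = 27.99 kN.
Vertical equilibrium: R_D = ΣP − R_E = 289.8 − 27.99 = 261.8 kN.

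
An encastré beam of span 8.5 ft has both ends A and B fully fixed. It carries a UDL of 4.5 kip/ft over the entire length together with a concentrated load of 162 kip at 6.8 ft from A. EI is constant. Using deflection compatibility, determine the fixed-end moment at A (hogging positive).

M_A = 71.16 kip·ft

Release both end moments; the primary structure is a simply-supported span AB with redundants M_A and M_B.
Simple-span end rotations at A and B under the given loads:
  at A: UDL 4.5: wL³/(24EI) = 115.1/EI
  at B: UDL 4.5: wL³/(24EI) = 115.1/EI
  at A: point load 162 at a = 6.8: Pab(L + b)/(6LEI) = 374.5/EI
  at B: point load 162 at a = 6.8: Pab(L + a)/(6LEI) = 561.8/EI
  θ_A0 = 489.7/EI,  θ_B0 = 677/EI
Flexibility coefficients: a unit moment at one end gives L/(3EI) there and L/(6EI) at the far end, so f₁₁ = f₂₂ = 2.833/EI and f₁₂ = f₂₁ = 1.417/EI.
Compatibility — zero rotation at each built-in end:
  2.833 M_A + 1.417 M_B = 489.7
  1.417 M_A + 2.833 M_B = 677
Solving the pair gives M_A = 71.16 kip·ft and M_B = 203.3 kip·ft (hogging).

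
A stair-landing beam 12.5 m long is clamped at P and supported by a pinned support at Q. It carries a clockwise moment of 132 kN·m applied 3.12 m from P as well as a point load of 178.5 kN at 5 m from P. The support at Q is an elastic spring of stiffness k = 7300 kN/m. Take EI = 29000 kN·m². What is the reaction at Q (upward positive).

Take the reaction at Q as the redundant and release it; the primary structure is a cantilever fixed at P.
Primary-structure tip deflection at Q by superposition:
  clockwise couple 132 at a = 3.12: M₀a(2L − a)/(2EI) = 4506/EI
  point load 178.5 at a = 5: Pa²(3L − a)/(6EI) = 24172/EI
  δ_0 = 28677/EI
Flexibility coefficient — unit upward force at Q: δ_{QQ} = L³/(3EI) = 651/EI.
With EI = 29000 kN·m²: δ_0 = 0.98888 m and δ_{QQ} = 0.02245 m/kN.
Compatibility — the spring shortens by R_Q/k under the reaction it provides: δ_0 − R_Q·δ_{QQ} = R_Q/k. With 1/k = 0.000137 m/kN, R_Q = δ_0 / (δ_{QQ} + 1/k) = 0.98888 / (0.02245 + 0.000137) = 43.78 kN.

R_Q = 43.78 kN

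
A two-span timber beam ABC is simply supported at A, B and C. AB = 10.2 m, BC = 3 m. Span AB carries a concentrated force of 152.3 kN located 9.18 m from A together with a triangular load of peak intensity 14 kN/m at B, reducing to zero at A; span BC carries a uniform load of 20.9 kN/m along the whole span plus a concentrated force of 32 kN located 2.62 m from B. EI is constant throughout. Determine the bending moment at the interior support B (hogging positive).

M_B = 184.4 kN·m

Release continuity at B by inserting a hinge; the redundant is the internal moment M_B. The primary structure is two simply-supported spans AB and BC.
End slopes at the hinge B, treating each span as simply supported:
  span AB: point load 152.3 at a = 9.18: Pab(L + a)/(6LEI) = 451.6/EI
  span AB: triangular load, peak 14: w₀L³/(45EI) = 330.2/EI
  span BC: UDL 20.9: wL³/(24EI) = 23.51/EI
  span BC: point load 32 at a = 2.62: Pab(L + b)/(6LEI) = 5.982/EI
  relative rotation θ_0 = (781.7 + 29.49)/EI = 811.2/EI
A unit hogging moment at B produces rotation L₁/(3EI) + L₂/(3EI) = 4.4/EI.
Slope continuity at B: θ_0 = M_B·4.4/EI, so M_B = 811.2/4.4 = 184.4 kN·m (hogging).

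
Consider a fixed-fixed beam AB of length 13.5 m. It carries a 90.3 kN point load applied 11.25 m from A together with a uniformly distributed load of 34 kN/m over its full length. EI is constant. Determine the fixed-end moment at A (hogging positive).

Release both end moments; the primary structure is a simply-supported span AB with redundants M_A and M_B.
End rotations of the released simple span under the applied load (×1/EI):
  at A: point load 90.3 at a = 11.25: Pab(L + b)/(6LEI) = 444.4/EI
  at B: point load 90.3 at a = 11.25: Pab(L + a)/(6LEI) = 698.4/EI
  at A: UDL 34: wL³/(24EI) = 3486/EI
  at B: UDL 34: wL³/(24EI) = 3486/EI
  θ_A0 = 3930/EI,  θ_B0 = 4184/EI
Flexibility coefficients: a unit moment at one end gives L/(3EI) there and L/(6EI) at the far end, so f₁₁ = f₂₂ = 4.5/EI and f₁₂ = f₂₁ = 2.25/EI.
Compatibility — zero rotation at each built-in end:
  4.5 M_A + 2.25 M_B = 3930
  2.25 M_A + 4.5 M_B = 4184
Solving the pair gives M_A = 544.6 kN·m and M_B = 657.5 kN·m (hogging).

M_A = 544.6 kN·m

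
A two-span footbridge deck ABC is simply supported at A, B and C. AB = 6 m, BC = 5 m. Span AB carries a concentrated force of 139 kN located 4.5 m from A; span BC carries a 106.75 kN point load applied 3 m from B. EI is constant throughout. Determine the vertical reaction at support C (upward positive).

R_C = 40.97 kN

Take M_B as the redundant. Released structure: two simple spans AB and BC with a hinge at B.
Discontinuity in slope at B on the released structure — sum the simple-span end rotations:
  span AB: point load 139 at a = 4.5: Pab(L + a)/(6LEI) = 273.7/EI
  span BC: point load 106.75 at a = 3: Pab(L + b)/(6LEI) = 149.4/EI
  relative rotation θ_0 = (273.7 + 149.4)/EI = 423.1/EI
A unit hogging moment at B produces rotation L₁/(3EI) + L₂/(3EI) = 3.667/EI.
Compatibility: M_B·(L₁+L₂)/(3EI) = θ_0, giving M_B = 115.4 kN·m (hogging).
Span BC, ΣM about C: R_B^{BC}·5 = 213.5 + 115.4, so R_B^{BC} = 65.78 kN and R_C = 106.8 − 65.78 = 40.97 kN.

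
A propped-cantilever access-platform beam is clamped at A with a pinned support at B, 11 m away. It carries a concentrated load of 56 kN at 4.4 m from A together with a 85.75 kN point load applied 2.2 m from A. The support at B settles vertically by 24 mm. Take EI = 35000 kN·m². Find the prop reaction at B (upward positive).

Release the roller at B. Primary structure: cantilever fixed at A.
Downward deflection at the released point B due to the loads:
  point load 56 at a = 4.4: Pa²(3L − a)/(6EI) = 5168/EI
  point load 85.75 at a = 2.2: Pa²(3L − a)/(6EI) = 2130/EI
  δ_0 = 7298/EI
Flexibility coefficient — unit upward force at B: δ_{BB} = L³/(3EI) = 443.7/EI.
With EI = 35000 kN·m²: δ_0 = 0.20852 m and δ_{BB} = 0.012676 m/kN.
Compatibility — the beam at B must follow the support down by 0.024 m: δ_0 − R_B·δ_{BB} = 0.024, so R_B = (0.20852 − 0.024)/0.012676 = 14.56 kN.

R_B = 14.56 kN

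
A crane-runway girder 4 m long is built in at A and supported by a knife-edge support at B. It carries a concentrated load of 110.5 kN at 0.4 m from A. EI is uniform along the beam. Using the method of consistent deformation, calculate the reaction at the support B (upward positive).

Remove the prop at B; the released (primary) structure is a cantilever built in at A.
Free-end deflection of the primary structure under the applied loading (downward +):
  point load 110.5 at a = 0.4: Pa²(3L − a)/(6EI) = 34.18/EI
Flexibility coefficient — unit upward force at B: δ_{BB} = L³/(3EI) = 21.33/EI.
Compatibility at B: δ_0 − R_B·δ_{BB} = 0, so R_B = 34.18/21.33 = 1.602 kN.

R_B = 1.602 kN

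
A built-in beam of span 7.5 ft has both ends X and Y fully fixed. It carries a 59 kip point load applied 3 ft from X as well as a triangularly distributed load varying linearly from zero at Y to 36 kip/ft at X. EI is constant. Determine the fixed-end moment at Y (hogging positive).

M_Y = 110 kip·ft

Take the two fixed-end moments M_X, M_Y as redundants; the released structure is the simple span XY.
Simple-span end rotations at X and Y under the given loads:
  at X: point load 59 at a = 3: Pab(L + b)/(6LEI) = 212.4/EI
  at Y: point load 59 at a = 3: Pab(L + a)/(6LEI) = 185.8/EI
  at X: triangular load, peak 36: w₀L³/(45EI) = 337.5/EI
  at Y: triangular load, peak 36: 7w₀L³/(360EI) = 295.3/EI
  θ_X0 = 549.9/EI,  θ_Y0 = 481.2/EI
Flexibility coefficients: a unit moment at one end gives L/(3EI) there and L/(6EI) at the far end, so f₁₁ = f₂₂ = 2.5/EI and f₁₂ = f₂₁ = 1.25/EI.
Compatibility — zero rotation at each built-in end:
  2.5 M_X + 1.25 M_Y = 549.9
  1.25 M_X + 2.5 M_Y = 481.2
Solving the pair gives M_X = 165 kip·ft and M_Y = 110 kip·ft (hogging).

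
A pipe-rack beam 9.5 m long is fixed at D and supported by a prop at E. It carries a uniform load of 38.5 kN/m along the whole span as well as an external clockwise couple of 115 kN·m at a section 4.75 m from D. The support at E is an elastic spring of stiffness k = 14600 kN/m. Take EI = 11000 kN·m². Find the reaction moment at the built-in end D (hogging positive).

Choose R_E as the redundant. The primary structure is the cantilever fixed at D.
Downward deflection at the released point E due to the loads:
  UDL 38.5: wL⁴/(8EI) = 39198/EI
  clockwise couple 115 at a = 4.75: M₀a(2L − a)/(2EI) = 3892/EI
  δ_0 = 43090/EI
Tip deflection under a unit load at E: L³/(3EI) = 285.8/EI.
With EI = 11000 kN·m²: δ_0 = 3.9173 m and δ_{EE} = 0.025981 m/kN.
Compatibility — the spring shortens by R_E/k under the reaction it provides: δ_0 − R_E·δ_{EE} = R_E/k. With 1/k = 0.000068 m/kN, R_E = δ_0 / (δ_{EE} + 1/k) = 3.9173 / (0.025981 + 0.000068) = 150.4 kN.
Moment equilibrium about D: M_D = Σ(load moments about D) − R_E·L = 1852 − 150.4×9.5 = 423.7 kN·m.

M_D = 423.7 kN·m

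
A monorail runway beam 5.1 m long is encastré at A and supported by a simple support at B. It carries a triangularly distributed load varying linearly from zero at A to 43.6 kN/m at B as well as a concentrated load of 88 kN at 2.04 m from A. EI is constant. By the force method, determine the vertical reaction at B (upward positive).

R_B = 79.45 kN

Release the roller at B. Primary structure: cantilever fixed at A.
Downward deflection at the released point B due to the loads:
  triangular load, peak 43.6 at the free end: 11w₀L⁴/(120EI) = 2704/EI
  point load 88 at a = 2.04: Pa²(3L − a)/(6EI) = 809.3/EI
  δ_0 = 3513/EI
Tip deflection under a unit load at B: L³/(3EI) = 44.22/EI.
The prop prevents deflection at B: R_B = δ_0/δ_{BB} = 3513/44.22 = 79.45 kN.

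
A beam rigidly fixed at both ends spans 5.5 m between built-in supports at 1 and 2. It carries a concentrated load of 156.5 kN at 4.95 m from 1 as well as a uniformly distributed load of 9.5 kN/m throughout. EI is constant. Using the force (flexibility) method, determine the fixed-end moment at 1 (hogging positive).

Release both end moments; the primary structure is a simply-supported span 12 with redundants M_1 and M_2.
Simple-span end rotations at 1 and 2 under the given loads:
  at 1: point load 156.5 at a = 4.95: Pab(L + b)/(6LEI) = 78.11/EI
  at 2: point load 156.5 at a = 4.95: Pab(L + a)/(6LEI) = 134.9/EI
  at 1: UDL 9.5: wL³/(24EI) = 65.86/EI
  at 2: UDL 9.5: wL³/(24EI) = 65.86/EI
  θ_10 = 144/EI,  θ_20 = 200.8/EI
Flexibility coefficients: a unit moment at one end gives L/(3EI) there and L/(6EI) at the far end, so f₁₁ = f₂₂ = 1.833/EI and f₁₂ = f₂₁ = 0.9167/EI.
Compatibility — zero rotation at each built-in end:
  1.833 M_1 + 0.9167 M_2 = 144
  0.9167 M_1 + 1.833 M_2 = 200.8
Solving the pair gives M_1 = 31.69 kN·m and M_2 = 93.67 kN·m (hogging).

M_1 = 31.69 kN·m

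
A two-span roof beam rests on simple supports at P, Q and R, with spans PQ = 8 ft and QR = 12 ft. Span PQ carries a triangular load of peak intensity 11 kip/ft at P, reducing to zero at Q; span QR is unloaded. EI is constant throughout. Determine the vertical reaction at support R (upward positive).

Insert a hinge at Q; M_Q is the redundant, and each span becomes simply supported.
End slopes at the hinge Q, treating each span as simply supported:
  span PQ: triangular load, peak 11: 7w₀L³/(360EI) = 109.5/EI
  relative rotation θ_0 = (109.5 + 0)/EI = 109.5/EI
A unit hogging moment at Q produces rotation L₁/(3EI) + L₂/(3EI) = 6.667/EI.
Slope continuity at Q: θ_0 = M_Q·6.667/EI, so M_Q = 109.5/6.667 = 16.43 kip·ft (hogging).
Span QR, ΣM about R: R_Q^{QR}·12 = 0 + 16.43, so R_Q^{QR} = 1.369 kip and R_R = 0 − 1.369 = -1.369 kip.

R_R = -1.369 kip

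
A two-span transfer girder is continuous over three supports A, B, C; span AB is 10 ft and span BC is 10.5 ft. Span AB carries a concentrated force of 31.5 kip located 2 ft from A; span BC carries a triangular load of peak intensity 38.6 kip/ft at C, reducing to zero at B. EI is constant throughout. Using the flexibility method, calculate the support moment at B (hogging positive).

M_B = 141.9 kip·ft

Take M_B as the redundant. Released structure: two simple spans AB and BC with a hinge at B.
Discontinuity in slope at B on the released structure — sum the simple-span end rotations:
  span AB: point load 31.5 at a = 2: Pab(L + a)/(6LEI) = 100.8/EI
  span BC: triangular load, peak 38.6: 7w₀L³/(360EI) = 868.9/EI
  relative rotation θ_0 = (100.8 + 868.9)/EI = 969.7/EI
A unit hogging moment at B produces rotation L₁/(3EI) + L₂/(3EI) = 6.833/EI.
Slope continuity at B: θ_0 = M_B·6.833/EI, so M_B = 969.7/6.833 = 141.9 kip·ft (hogging).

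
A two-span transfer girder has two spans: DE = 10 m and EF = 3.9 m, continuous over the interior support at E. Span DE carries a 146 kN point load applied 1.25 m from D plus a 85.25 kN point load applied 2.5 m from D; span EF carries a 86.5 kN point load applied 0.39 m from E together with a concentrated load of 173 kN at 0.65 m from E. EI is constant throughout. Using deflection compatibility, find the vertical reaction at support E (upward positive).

R_E = 321.7 kN

Release continuity at E by inserting a hinge; the redundant is the internal moment M_E. The primary structure is two simply-supported spans DE and EF.
End slopes at the hinge E, treating each span as simply supported:
  span DE: point load 146 at a = 1.25: Pab(L + a)/(6LEI) = 299.4/EI
  span DE: point load 85.25 at a = 2.5: Pab(L + a)/(6LEI) = 333/EI
  span EF: point load 86.5 at a = 0.39: Pab(L + b)/(6LEI) = 37.5/EI
  span EF: point load 173 at a = 0.65: Pab(L + b)/(6LEI) = 111.7/EI
  relative rotation θ_0 = (632.4 + 149.2)/EI = 781.6/EI
A unit hogging moment at E produces rotation L₁/(3EI) + L₂/(3EI) = 4.633/EI.
Slope continuity at E: θ_0 = M_E·4.633/EI, so M_E = 781.6/4.633 = 168.7 kN·m (hogging).
Span DE, ΣM about D with M_E applied at E: R_E^{DE}·10 = 395.6 + 168.7, so R_E^{DE} = 56.43 kN and R_D = 231.2 − 56.43 = 174.8 kN.
Span EF, ΣM about F: R_E^{EF}·3.9 = 865.9 + 168.7, so R_E^{EF} = 265.3 kN and R_F = 259.5 − 265.3 = -5.77 kN.
R_E = 56.43 + 265.3 = 321.7 kN.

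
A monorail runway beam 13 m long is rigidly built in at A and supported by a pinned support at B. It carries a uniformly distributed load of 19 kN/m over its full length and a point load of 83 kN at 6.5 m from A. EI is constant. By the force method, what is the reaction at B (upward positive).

Remove the prop at B; the released (primary) structure is a cantilever built in at A.
Downward deflection at the released point B due to the loads:
  UDL 19: wL⁴/(8EI) = 67832/EI
  point load 83 at a = 6.5: Pa²(3L − a)/(6EI) = 18995/EI
  δ_0 = 86827/EI
Tip deflection under a unit load at B: L³/(3EI) = 732.3/EI.
Compatibility at B: δ_0 − R_B·δ_{BB} = 0, so R_B = 86827/732.3 = 118.6 kN.

R_B = 118.6 kN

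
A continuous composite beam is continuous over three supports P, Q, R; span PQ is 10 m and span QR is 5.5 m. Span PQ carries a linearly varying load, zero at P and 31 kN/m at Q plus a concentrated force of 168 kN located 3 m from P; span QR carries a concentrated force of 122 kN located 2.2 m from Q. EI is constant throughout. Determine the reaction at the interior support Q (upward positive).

Insert a hinge at Q; M_Q is the redundant, and each span becomes simply supported.
Rotations at Q on the released spans (each span's end-slope, ×1/EI):
  span PQ: triangular load, peak 31: w₀L³/(45EI) = 688.9/EI
  span PQ: point load 168 at a = 3: Pab(L + a)/(6LEI) = 764.4/EI
  span QR: point load 122 at a = 2.2: Pab(L + b)/(6LEI) = 236.2/EI
  relative rotation θ_0 = (1453 + 236.2)/EI = 1689/EI
A unit hogging moment at Q produces rotation L₁/(3EI) + L₂/(3EI) = 5.167/EI.
Compatibility: M_Q·(L₁+L₂)/(3EI) = θ_0, giving M_Q = 327 kN·m (hogging).
Span PQ, ΣM about P with M_Q applied at Q: R_Q^{PQ}·10 = 1537 + 327, so R_Q^{PQ} = 186.4 kN and R_P = 323 − 186.4 = 136.6 kN.
Span QR, ΣM about R: R_Q^{QR}·5.5 = 402.6 + 327, so R_Q^{QR} = 132.7 kN and R_R = 122 − 132.7 = -10.65 kN.
R_Q = 186.4 + 132.7 = 319.1 kN.

R_Q = 319.1 kN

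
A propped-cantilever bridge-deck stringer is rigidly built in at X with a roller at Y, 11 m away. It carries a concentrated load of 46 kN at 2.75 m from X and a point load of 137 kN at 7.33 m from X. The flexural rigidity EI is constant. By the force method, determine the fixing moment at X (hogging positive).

Choose R_Y as the redundant. The primary structure is the cantilever fixed at X.
Free-end deflection of the primary structure under the applied loading (downward +):
  point load 46 at a = 2.75: Pa²(3L − a)/(6EI) = 1754/EI
  point load 137 at a = 7.33: Pa²(3L − a)/(6EI) = 31492/EI
  δ_0 = 33246/EI
Flexibility coefficient — unit upward force at Y: δ_{YY} = L³/(3EI) = 443.7/EI.
Compatibility at Y: δ_0 − R_Y·δ_{YY} = 0, so R_Y = 33246/443.7 = 74.93 kN.
Moment equilibrium about X: M_X = Σ(load moments about X) − R_Y·L = 1131 − 74.93×11 = 306.4 kN·m.

M_X = 306.4 kN·m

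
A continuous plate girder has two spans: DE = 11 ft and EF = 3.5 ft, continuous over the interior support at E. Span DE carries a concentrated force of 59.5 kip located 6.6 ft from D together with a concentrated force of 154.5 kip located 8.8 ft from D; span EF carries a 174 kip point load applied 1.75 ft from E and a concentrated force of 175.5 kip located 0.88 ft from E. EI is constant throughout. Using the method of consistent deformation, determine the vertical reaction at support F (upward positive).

Take M_E as the redundant. Released structure: two simple spans DE and EF with a hinge at E.
End slopes at the hinge E, treating each span as simply supported:
  span DE: point load 59.5 at a = 6.6: Pab(L + a)/(6LEI) = 460.8/EI
  span DE: point load 154.5 at a = 8.8: Pab(L + a)/(6LEI) = 897.3/EI
  span EF: point load 174 at a = 1.75: Pab(L + b)/(6LEI) = 133.2/EI
  span EF: point load 175.5 at a = 0.88: Pab(L + b)/(6LEI) = 117.9/EI
  relative rotation θ_0 = (1358 + 251.1)/EI = 1609/EI
A unit hogging moment at E produces rotation L₁/(3EI) + L₂/(3EI) = 4.833/EI.
Compatibility: M_E·(L₁+L₂)/(3EI) = θ_0, giving M_E = 332.9 kip·ft (hogging).
Span EF, ΣM about F: R_E^{EF}·3.5 = 764.3 + 332.9, so R_E^{EF} = 313.5 kip and R_F = 349.5 − 313.5 = 36 kip.

R_F = 36 kip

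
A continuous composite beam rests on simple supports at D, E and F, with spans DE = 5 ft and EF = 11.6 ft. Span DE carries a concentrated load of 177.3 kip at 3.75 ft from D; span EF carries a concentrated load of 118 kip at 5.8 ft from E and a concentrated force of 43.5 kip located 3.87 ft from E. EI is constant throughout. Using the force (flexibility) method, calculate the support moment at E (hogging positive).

Release continuity at E by inserting a hinge; the redundant is the internal moment M_E. The primary structure is two simply-supported spans DE and EF.
Discontinuity in slope at E on the released structure — sum the simple-span end rotations:
  span DE: point load 177.3 at a = 3.75: Pab(L + a)/(6LEI) = 242.4/EI
  span EF: point load 118 at a = 5.8: Pab(L + b)/(6LEI) = 992.4/EI
  span EF: point load 43.5 at a = 3.87: Pab(L + b)/(6LEI) = 361.4/EI
  relative rotation θ_0 = (242.4 + 1354)/EI = 1596/EI
A unit hogging moment at E produces rotation L₁/(3EI) + L₂/(3EI) = 5.533/EI.
Slope continuity at E: θ_0 = M_E·5.533/EI, so M_E = 1596/5.533 = 288.5 kip·ft (hogging).

M_E = 288.5 kip·ft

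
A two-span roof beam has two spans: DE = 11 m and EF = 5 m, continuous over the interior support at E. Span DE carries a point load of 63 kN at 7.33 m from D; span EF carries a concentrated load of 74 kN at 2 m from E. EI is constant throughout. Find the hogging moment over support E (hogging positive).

Insert a hinge at E; M_E is the redundant, and each span becomes simply supported.
End slopes at the hinge E, treating each span as simply supported:
  span DE: point load 63 at a = 7.33: Pab(L + a)/(6LEI) = 470.7/EI
  span EF: point load 74 at a = 2: Pab(L + b)/(6LEI) = 118.4/EI
  relative rotation θ_0 = (470.7 + 118.4)/EI = 589.1/EI
A unit hogging moment at E produces rotation L₁/(3EI) + L₂/(3EI) = 5.333/EI.
Slope continuity at E: θ_0 = M_E·5.333/EI, so M_E = 589.1/5.333 = 110.5 kN·m (hogging).

M_E = 110.5 kN·m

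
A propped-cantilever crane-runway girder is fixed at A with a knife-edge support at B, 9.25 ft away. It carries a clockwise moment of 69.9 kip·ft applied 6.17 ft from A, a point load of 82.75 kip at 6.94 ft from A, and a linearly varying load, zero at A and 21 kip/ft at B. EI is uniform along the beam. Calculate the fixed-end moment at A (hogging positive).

Take the reaction at B as the redundant and release it; the primary structure is a cantilever fixed at A.
Deflection at B on the released cantilever, summing each load's contribution:
  clockwise couple 69.9 at a = 6.17: M₀a(2L − a)/(2EI) = 2659/EI
  point load 82.75 at a = 6.94: Pa²(3L − a)/(6EI) = 13823/EI
  triangular load, peak 21 at the free end: 11w₀L⁴/(120EI) = 14093/EI
  δ_0 = 30575/EI
Flexibility coefficient — unit upward force at B: δ_{BB} = L³/(3EI) = 263.8/EI.
Compatibility at B: δ_0 − R_B·δ_{BB} = 0, so R_B = 30575/263.8 = 115.9 kip.
Moment equilibrium about A: M_A = Σ(load moments about A) − R_B·L = 1243 − 115.9×9.25 = 171.1 kip·ft.

M_A = 171.1 kip·ft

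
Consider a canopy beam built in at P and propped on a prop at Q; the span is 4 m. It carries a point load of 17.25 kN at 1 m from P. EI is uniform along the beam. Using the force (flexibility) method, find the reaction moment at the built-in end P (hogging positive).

M_P = 11.32 kN·m

Remove the prop at Q; the released (primary) structure is a cantilever built in at P.
Deflection at Q on the released cantilever, summing each load's contribution:
  point load 17.25 at a = 1: Pa²(3L − a)/(6EI) = 31.62/EI
Tip deflection under a unit load at Q: L³/(3EI) = 21.33/EI.
The prop prevents deflection at Q: R_Q = δ_0/δ_{QQ} = 31.62/21.33 = 1.482 kN.
Moment equilibrium about P: M_P = Σ(load moments about P) − R_Q·L = 17.25 − 1.482×4 = 11.32 kN·m.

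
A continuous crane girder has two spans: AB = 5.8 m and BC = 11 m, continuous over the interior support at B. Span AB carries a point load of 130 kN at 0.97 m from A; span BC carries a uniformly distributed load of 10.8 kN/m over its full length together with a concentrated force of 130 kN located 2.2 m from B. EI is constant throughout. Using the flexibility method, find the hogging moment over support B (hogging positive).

Release continuity at B by inserting a hinge; the redundant is the internal moment M_B. The primary structure is two simply-supported spans AB and BC.
Rotations at B on the released spans (each span's end-slope, ×1/EI):
  span AB: point load 130 at a = 0.97: Pab(L + a)/(6LEI) = 118.5/EI
  span BC: UDL 10.8: wL³/(24EI) = 599/EI
  span BC: point load 130 at a = 2.2: Pab(L + b)/(6LEI) = 755/EI
  relative rotation θ_0 = (118.5 + 1354)/EI = 1472/EI
A unit hogging moment at B produces rotation L₁/(3EI) + L₂/(3EI) = 5.6/EI.
Compatibility: M_B·(L₁+L₂)/(3EI) = θ_0, giving M_B = 262.9 kN·m (hogging).

M_B = 262.9 kN·m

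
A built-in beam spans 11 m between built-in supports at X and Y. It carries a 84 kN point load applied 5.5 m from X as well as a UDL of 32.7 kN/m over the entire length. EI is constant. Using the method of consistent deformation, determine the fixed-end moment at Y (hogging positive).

M_Y = 445.2 kN·m

Take the two fixed-end moments M_X, M_Y as redundants; the released structure is the simple span XY.
On the primary (simply-supported) span, the end slopes from the loading are:
  at X: point load 84 at a = 5.5: Pab(L + b)/(6LEI) = 635.2/EI
  at Y: point load 84 at a = 5.5: Pab(L + a)/(6LEI) = 635.2/EI
  at X: UDL 32.7: wL³/(24EI) = 1813/EI
  at Y: UDL 32.7: wL³/(24EI) = 1813/EI
  θ_X0 = 2449/EI,  θ_Y0 = 2449/EI
Flexibility coefficients: a unit moment at one end gives L/(3EI) there and L/(6EI) at the far end, so f₁₁ = f₂₂ = 3.667/EI and f₁₂ = f₂₁ = 1.833/EI.
Compatibility — zero rotation at each built-in end:
  3.667 M_X + 1.833 M_Y = 2449
  1.833 M_X + 3.667 M_Y = 2449
Solving the pair gives M_X = 445.2 kN·m and M_Y = 445.2 kN·m (hogging).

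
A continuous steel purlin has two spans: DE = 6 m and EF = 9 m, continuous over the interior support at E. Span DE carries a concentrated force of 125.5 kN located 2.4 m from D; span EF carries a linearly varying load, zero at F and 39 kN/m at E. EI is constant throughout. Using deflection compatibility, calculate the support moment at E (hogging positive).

Insert a hinge at E; M_E is the redundant, and each span becomes simply supported.
Rotations at E on the released spans (each span's end-slope, ×1/EI):
  span DE: point load 125.5 at a = 2.4: Pab(L + a)/(6LEI) = 253/EI
  span EF: triangular load, peak 39: w₀L³/(45EI) = 631.8/EI
  relative rotation θ_0 = (253 + 631.8)/EI = 884.8/EI
A unit hogging moment at E produces rotation L₁/(3EI) + L₂/(3EI) = 5/EI.
Compatibility: M_E·(L₁+L₂)/(3EI) = θ_0, giving M_E = 177 kN·m (hogging).

M_E = 177 kN·m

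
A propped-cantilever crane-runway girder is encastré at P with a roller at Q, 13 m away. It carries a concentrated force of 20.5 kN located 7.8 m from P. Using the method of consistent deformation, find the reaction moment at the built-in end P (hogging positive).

M_P = 44.77 kN·m

Release the roller at Q. Primary structure: cantilever fixed at P.
Free-end deflection of the primary structure under the applied loading (downward +):
  point load 20.5 at a = 7.8: Pa²(3L − a)/(6EI) = 6486/EI
Flexibility coefficient — unit upward force at Q: δ_{QQ} = L³/(3EI) = 732.3/EI.
Compatibility at Q: δ_0 − R_Q·δ_{QQ} = 0, so R_Q = 6486/732.3 = 8.856 kN.
Moment equilibrium about P: M_P = Σ(load moments about P) − R_Q·L = 159.9 − 8.856×13 = 44.77 kN·m.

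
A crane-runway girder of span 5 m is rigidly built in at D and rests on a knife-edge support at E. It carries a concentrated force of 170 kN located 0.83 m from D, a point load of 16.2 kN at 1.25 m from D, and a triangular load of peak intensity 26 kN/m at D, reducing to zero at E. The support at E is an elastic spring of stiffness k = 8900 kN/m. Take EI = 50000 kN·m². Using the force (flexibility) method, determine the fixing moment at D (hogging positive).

Release the roller at E. Primary structure: cantilever fixed at D.
Downward deflection at the released point E due to the loads:
  point load 170 at a = 0.83: Pa²(3L − a)/(6EI) = 276.6/EI
  point load 16.2 at a = 1.25: Pa²(3L − a)/(6EI) = 58.01/EI
  triangular load, peak 26 at the fixed end: w₀L⁴/(30EI) = 541.7/EI
  δ_0 = 876.3/EI
Flexibility coefficient — unit upward force at E: δ_{EE} = L³/(3EI) = 41.67/EI.
With EI = 50000 kN·m²: δ_0 = 0.017525 m and δ_{EE} = 0.000833 m/kN.
Compatibility — the spring shortens by R_E/k under the reaction it provides: δ_0 − R_E·δ_{EE} = R_E/k. With 1/k = 0.000112 m/kN, R_E = δ_0 / (δ_{EE} + 1/k) = 0.017525 / (0.000833 + 0.000112) = 18.53 kN.
Moment equilibrium about D: M_D = Σ(load moments about D) − R_E·L = 269.7 − 18.53×5 = 177 kN·m.

M_D = 177 kN·m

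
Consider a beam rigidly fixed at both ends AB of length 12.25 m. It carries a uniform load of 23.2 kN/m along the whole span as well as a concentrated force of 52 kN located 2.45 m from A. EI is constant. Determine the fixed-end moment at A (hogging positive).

Release both end moments; the primary structure is a simply-supported span AB with redundants M_A and M_B.
End rotations of the released simple span under the applied load (×1/EI):
  at A: UDL 23.2: wL³/(24EI) = 1777/EI
  at B: UDL 23.2: wL³/(24EI) = 1777/EI
  at A: point load 52 at a = 2.45: Pab(L + b)/(6LEI) = 374.6/EI
  at B: point load 52 at a = 2.45: Pab(L + a)/(6LEI) = 249.7/EI
  θ_A0 = 2152/EI,  θ_B0 = 2027/EI
Flexibility coefficients: a unit moment at one end gives L/(3EI) there and L/(6EI) at the far end, so f₁₁ = f₂₂ = 4.083/EI and f₁₂ = f₂₁ = 2.042/EI.
Compatibility — zero rotation at each built-in end:
  4.083 M_A + 2.042 M_B = 2152
  2.042 M_A + 4.083 M_B = 2027
Solving the pair gives M_A = 371.7 kN·m and M_B = 310.5 kN·m (hogging).

M_A = 371.7 kN·m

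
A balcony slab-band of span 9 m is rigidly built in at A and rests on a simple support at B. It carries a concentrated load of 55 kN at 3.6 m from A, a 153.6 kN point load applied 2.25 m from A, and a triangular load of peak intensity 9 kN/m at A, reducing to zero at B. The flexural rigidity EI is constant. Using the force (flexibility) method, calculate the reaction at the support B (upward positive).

R_B = 32.74 kN

Release the roller at B. Primary structure: cantilever fixed at A.
Deflection at B on the released cantilever, summing each load's contribution:
  point load 55 at a = 3.6: Pa²(3L − a)/(6EI) = 2780/EI
  point load 153.6 at a = 2.25: Pa²(3L − a)/(6EI) = 3208/EI
  triangular load, peak 9 at the fixed end: w₀L⁴/(30EI) = 1968/EI
  δ_0 = 7956/EI
Tip deflection under a unit load at B: L³/(3EI) = 243/EI.
The prop prevents deflection at B: R_B = δ_0/δ_{BB} = 7956/243 = 32.74 kN.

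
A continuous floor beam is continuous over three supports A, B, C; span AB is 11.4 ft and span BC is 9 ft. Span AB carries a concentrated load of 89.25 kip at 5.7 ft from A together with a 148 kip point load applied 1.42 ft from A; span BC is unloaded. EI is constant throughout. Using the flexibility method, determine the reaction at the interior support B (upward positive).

Insert a hinge at B; M_B is the redundant, and each span becomes simply supported.
Rotations at B on the released spans (each span's end-slope, ×1/EI):
  span AB: point load 89.25 at a = 5.7: Pab(L + a)/(6LEI) = 724.9/EI
  span AB: point load 148 at a = 1.42: Pab(L + a)/(6LEI) = 393.1/EI
  relative rotation θ_0 = (1118 + 0)/EI = 1118/EI
A unit hogging moment at B produces rotation L₁/(3EI) + L₂/(3EI) = 6.8/EI.
Slope continuity at B: θ_0 = M_B·6.8/EI, so M_B = 1118/6.8 = 164.4 kip·ft (hogging).
Span AB, ΣM about A with M_B applied at B: R_B^{AB}·11.4 = 718.9 + 164.4, so R_B^{AB} = 77.48 kip and R_A = 237.2 − 77.48 = 159.8 kip.
Span BC, ΣM about C: R_B^{BC}·9 = 0 + 164.4, so R_B^{BC} = 18.27 kip and R_C = 0 − 18.27 = -18.27 kip.
R_B = 77.48 + 18.27 = 95.75 kip.

R_B = 95.75 kip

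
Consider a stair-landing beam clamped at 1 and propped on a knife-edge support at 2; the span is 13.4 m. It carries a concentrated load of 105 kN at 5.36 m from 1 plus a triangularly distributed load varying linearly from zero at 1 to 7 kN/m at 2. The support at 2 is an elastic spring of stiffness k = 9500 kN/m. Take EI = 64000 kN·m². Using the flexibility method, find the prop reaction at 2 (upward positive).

Release the roller at 2. Primary structure: cantilever fixed at 1.
Deflection at 2 on the released cantilever, summing each load's contribution:
  point load 105 at a = 5.36: Pa²(3L − a)/(6EI) = 17516/EI
  triangular load, peak 7 at the free end: 11w₀L⁴/(120EI) = 20688/EI
  δ_0 = 38205/EI
Tip deflection under a unit load at 2: L³/(3EI) = 802/EI.
With EI = 64000 kN·m²: δ_0 = 0.59695 m and δ_{22} = 0.012532 m/kN.
Compatibility — the spring shortens by R_2/k under the reaction it provides: δ_0 − R_2·δ_{22} = R_2/k. With 1/k = 0.000105 m/kN, R_2 = δ_0 / (δ_{22} + 1/k) = 0.59695 / (0.012532 + 0.000105) = 47.24 kN.

R_2 = 47.24 kN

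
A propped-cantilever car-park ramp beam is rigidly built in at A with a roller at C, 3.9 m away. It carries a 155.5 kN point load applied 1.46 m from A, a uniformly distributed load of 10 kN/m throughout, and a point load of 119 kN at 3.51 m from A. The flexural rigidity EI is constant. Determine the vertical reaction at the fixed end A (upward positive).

R_A = 169.1 kN

Remove the prop at C; the released (primary) structure is a cantilever built in at A.
Free-end deflection of the primary structure under the applied loading (downward +):
  point load 155.5 at a = 1.46: Pa²(3L − a)/(6EI) = 565.7/EI
  UDL 10: wL⁴/(8EI) = 289.2/EI
  point load 119 at a = 3.51: Pa²(3L − a)/(6EI) = 2001/EI
  δ_0 = 2856/EI
Tip deflection under a unit load at C: L³/(3EI) = 19.77/EI.
The prop prevents deflection at C: R_C = δ_0/δ_{CC} = 2856/19.77 = 144.4 kN.
Vertical equilibrium: R_A = ΣP − R_C = 313.5 − 144.4 = 169.1 kN.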